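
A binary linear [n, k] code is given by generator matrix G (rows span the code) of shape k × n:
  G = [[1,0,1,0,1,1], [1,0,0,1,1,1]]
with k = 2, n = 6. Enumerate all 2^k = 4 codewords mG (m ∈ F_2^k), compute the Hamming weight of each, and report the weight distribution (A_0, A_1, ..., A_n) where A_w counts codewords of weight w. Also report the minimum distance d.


Weight distribution: A_0 = 1, A_2 = 1, A_4 = 2. Minimum distance d = 2.

Enumerate all 2^2 = 4 messages m ∈ F_2^2.
For each, compute codeword c = mG in F_2^6, then tally its weight.
  m = 00 → c = 000000, weight = 0.
  m = 10 → c = 101011, weight = 4.
  m = 01 → c = 100111, weight = 4.
  m = 11 → c = 001100, weight = 2.
Tally weights:
  weight 0: 1 codewords.
  weight 2: 1 codewords.
  weight 4: 2 codewords.
Minimum distance d = smallest w > 0 with A_w > 0 = 2.
Sanity: Σ A_w = 4 = 2^2 = 4 ✓.


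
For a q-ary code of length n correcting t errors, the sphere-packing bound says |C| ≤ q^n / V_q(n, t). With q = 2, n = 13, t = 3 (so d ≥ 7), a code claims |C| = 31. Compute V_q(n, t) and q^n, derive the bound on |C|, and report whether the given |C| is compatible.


V_q(n, t) = 378, q^n = 8192, Hamming bound = 21, |C| = 31 > bound (violated).

Step 1: Compute V_q(n, t) = Σ_{j=0}^3 C(n, j) (q−1)^j.
  j = 0: C(13,0)·(1)^0 = 1·1 = 1.
  j = 1: C(13,1)·(1)^1 = 13·1 = 13.
  j = 2: C(13,2)·(1)^2 = 78·1 = 78.
  j = 3: C(13,3)·(1)^3 = 286·1 = 286.
  V_q(n, t) = 1 + 13 + 78 + 286 = 378.
Step 2: q^n = 2^13 = 8192.
Step 3: Hamming bound ⌊q^n / V_q(n,t)⌋ = ⌊8192/378⌋ = 21.
Step 4: Compare |C| = 31 to 21: violated.
The claimed |C| lies above the Hamming bound, so no 2-ary code of length 13 with d ≥ 7 can have 31 codewords.


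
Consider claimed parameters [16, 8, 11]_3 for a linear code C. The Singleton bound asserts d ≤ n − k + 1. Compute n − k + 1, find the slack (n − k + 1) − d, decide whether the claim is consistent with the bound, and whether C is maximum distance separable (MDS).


Singleton RHS = n − k + 1 = 9, slack = -2, bound violated (no such code; not MDS).

Singleton bound: d ≤ n − k + 1.
Here n = 16, k = 8, so n − k + 1 = 9.
Given d = 11, check d ≤ 9: NO.
Slack = (n − k + 1) − d = -2.
The slack is negative: d = 11 exceeds n − k + 1 = 9 by 2, so the Singleton bound is violated and no linear [16, 8, 11]_3 code can exist. In particular it is not MDS (MDS requires d = n − k + 1 exactly).
Description: the claimed parameters are [16, 8, 11]_3; such a code would be impossible (violates the Singleton bound).


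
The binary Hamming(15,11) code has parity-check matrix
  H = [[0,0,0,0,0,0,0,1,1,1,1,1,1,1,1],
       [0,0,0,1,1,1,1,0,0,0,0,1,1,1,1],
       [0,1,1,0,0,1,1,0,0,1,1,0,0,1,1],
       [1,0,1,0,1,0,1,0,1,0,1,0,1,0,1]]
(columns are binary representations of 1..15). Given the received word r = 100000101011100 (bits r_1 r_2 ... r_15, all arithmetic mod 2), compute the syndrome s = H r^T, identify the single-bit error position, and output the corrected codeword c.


s = (0, 1, 0, 1)^T, error position = 5, corrected codeword c = 100010101011100

Compute s = H r^T mod 2 one row at a time:
  s_1 = 0 + 1 + 0 + 1 + 1 + 1 + 0 + 0 = 4 ≡ 0 (mod 2).
  s_2 = 0 + 0 + 0 + 1 + 1 + 1 + 0 + 0 = 3 ≡ 1 (mod 2).
  s_3 = 0 + 0 + 0 + 1 + 0 + 1 + 0 + 0 = 2 ≡ 0 (mod 2).
  s_4 = 1 + 0 + 0 + 1 + 1 + 1 + 1 + 0 = 5 ≡ 1 (mod 2).
s = (0, 1, 0, 1)^T — this equals column 5 of H (binary 0101), so error is at position 5.
Correct: flip bit 5 of r = 100000101011100 to get c = 100010101011100.


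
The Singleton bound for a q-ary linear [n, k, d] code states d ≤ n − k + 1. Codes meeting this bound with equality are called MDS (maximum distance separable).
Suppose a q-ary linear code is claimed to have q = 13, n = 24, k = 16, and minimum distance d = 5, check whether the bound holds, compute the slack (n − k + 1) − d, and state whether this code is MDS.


Singleton RHS = n − k + 1 = 9, slack = 4, bound satisfied, not MDS.

Singleton bound: d ≤ n − k + 1.
Here n = 24, k = 16, so n − k + 1 = 9.
Given d = 5, check d ≤ 9: YES.
Slack = (n − k + 1) − d = 4.
The code is NOT MDS (slack = 4 > 0).
Description: the claimed parameters are [24, 16, 5]_13; such a code would be non-MDS.


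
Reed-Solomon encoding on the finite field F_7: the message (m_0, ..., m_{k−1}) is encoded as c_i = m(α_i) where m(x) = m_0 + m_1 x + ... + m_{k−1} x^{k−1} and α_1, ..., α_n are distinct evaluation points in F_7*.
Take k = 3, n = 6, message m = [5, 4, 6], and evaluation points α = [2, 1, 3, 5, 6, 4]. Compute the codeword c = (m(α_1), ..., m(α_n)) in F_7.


c = [2, 1, 1, 0, 0, 5]

Message polynomial: m(x) = 5 + 4·x + 6·x^2 (mod 7).
For each evaluation point α_i, compute m(α_i) mod 7:
  α_1 = 2: Horner steps 6 → 2 → 2, so m(2) = 2.
  α_2 = 1: Horner steps 6 → 3 → 1, so m(1) = 1.
  α_3 = 3: Horner steps 6 → 1 → 1, so m(3) = 1.
  α_4 = 5: Horner steps 6 → 6 → 0, so m(5) = 0.
  α_5 = 6: Horner steps 6 → 5 → 0, so m(6) = 0.
  α_6 = 4: Horner steps 6 → 0 → 5, so m(4) = 5.
Codeword c = [2, 1, 1, 0, 0, 5] ∈ F_7^6.


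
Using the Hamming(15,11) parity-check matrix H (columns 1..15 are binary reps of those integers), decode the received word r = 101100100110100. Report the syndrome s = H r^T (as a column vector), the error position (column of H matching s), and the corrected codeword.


s = (1, 1, 0, 1)^T, error position = 13, corrected codeword c = 101100100110000

Compute s = H r^T mod 2 one row at a time:
  s_1 = 0 + 0 + 1 + 1 + 0 + 1 + 0 + 0 = 3 ≡ 1 (mod 2).
  s_2 = 1 + 0 + 0 + 1 + 0 + 1 + 0 + 0 = 3 ≡ 1 (mod 2).
  s_3 = 0 + 1 + 0 + 1 + 1 + 1 + 0 + 0 = 4 ≡ 0 (mod 2).
  s_4 = 1 + 1 + 0 + 1 + 0 + 1 + 1 + 0 = 5 ≡ 1 (mod 2).
s = (1, 1, 0, 1)^T — this equals column 13 of H (binary 1101), so error is at position 13.
Correct: flip bit 13 of r = 101100100110100 to get c = 101100100110000.


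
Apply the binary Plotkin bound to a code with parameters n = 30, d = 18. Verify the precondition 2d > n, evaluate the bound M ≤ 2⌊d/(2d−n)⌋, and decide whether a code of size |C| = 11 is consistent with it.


Plotkin bound M ≤ 6; given |C| = 11 > bound (violated).

Check applicability: 2d = 36, n = 30.
2d − n = 6 > 0, so Plotkin applies.
Compute d/(2d−n) = 18/6 ≈ 3.0000.
⌊d/(2d−n)⌋ = 3.
Plotkin bound: M ≤ 2·3 = 6.
Given |C| = 11, check: VIOLATED.
This |C| is above the Plotkin bound, so no binary code with n = 30, d = 18 and 11 codewords exists.


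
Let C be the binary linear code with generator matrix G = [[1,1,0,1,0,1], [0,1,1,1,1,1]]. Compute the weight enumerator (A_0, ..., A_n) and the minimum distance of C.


Weight distribution: A_0 = 1, A_3 = 1, A_4 = 1, A_5 = 1. Minimum distance d = 3.

Enumerate all 2^2 = 4 messages m ∈ F_2^2.
For each, compute codeword c = mG in F_2^6, then tally its weight.
  m = 00 → c = 000000, weight = 0.
  m = 10 → c = 110101, weight = 4.
  m = 01 → c = 011111, weight = 5.
  m = 11 → c = 101010, weight = 3.
Tally weights:
  weight 0: 1 codewords.
  weight 3: 1 codewords.
  weight 4: 1 codewords.
  weight 5: 1 codewords.
Minimum distance d = smallest w > 0 with A_w > 0 = 3.
Sanity: Σ A_w = 4 = 2^2 = 4 ✓.


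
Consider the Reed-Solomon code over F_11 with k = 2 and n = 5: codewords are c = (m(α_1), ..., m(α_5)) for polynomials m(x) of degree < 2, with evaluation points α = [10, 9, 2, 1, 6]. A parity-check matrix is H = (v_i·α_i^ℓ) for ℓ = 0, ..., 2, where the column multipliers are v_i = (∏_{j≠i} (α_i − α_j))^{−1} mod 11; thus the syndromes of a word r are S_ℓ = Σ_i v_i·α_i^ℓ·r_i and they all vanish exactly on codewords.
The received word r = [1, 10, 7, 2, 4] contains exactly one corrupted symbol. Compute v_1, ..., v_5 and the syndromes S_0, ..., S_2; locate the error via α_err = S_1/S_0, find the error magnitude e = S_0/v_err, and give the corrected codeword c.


S = (1, 1, 1), error at position 4, error magnitude e = 8, c = [1, 10, 7, 5, 4].

Step 1: column multipliers v_i = (∏_{j≠i}(α_i − α_j))^{−1} mod 11.
  i = 1 (α = 10): (10−9)(10−2)(10−1)(10−6) = 1·8·9·4 = 288 ≡ 2, so v_1 = 2^{−1} = 6 (mod 11).
  i = 2 (α = 9): (9−10)(9−2)(9−1)(9−6) = (−1)·7·8·3 = −168 ≡ 8, so v_2 = 8^{−1} = 7 (mod 11).
  i = 3 (α = 2): (2−10)(2−9)(2−1)(2−6) = (−8)·(−7)·1·(−4) = −224 ≡ 7, so v_3 = 7^{−1} = 8 (mod 11).
  i = 4 (α = 1): (1−10)(1−9)(1−2)(1−6) = (−9)·(−8)·(−1)·(−5) = 360 ≡ 8, so v_4 = 8^{−1} = 7 (mod 11).
  i = 5 (α = 6): (6−10)(6−9)(6−2)(6−1) = (−4)·(−3)·4·5 = 240 ≡ 9, so v_5 = 9^{−1} = 5 (mod 11).
  v = [6, 7, 8, 7, 5].
Step 2: syndromes of r = [1, 10, 7, 2, 4] (all sums mod 11).
  S_0 = Σ v_i r_i = 6·1 + 7·10 + 8·7 + 7·2 + 5·4 = 166 ≡ 1.
  S_1 = Σ v_i α_i r_i = 6·10·1 + 7·9·10 + 8·2·7 + 7·1·2 + 5·6·4 = 936 ≡ 1.
  α_i^2 mod 11 = [1, 4, 4, 1, 3].
  S_2 = Σ v_i α_i^2 r_i = 6·1·1 + 7·4·10 + 8·4·7 + 7·1·2 + 5·3·4 = 584 ≡ 1.
  S = (1, 1, 1) ≠ 0, so r is not a codeword (an error is present).
Step 3: locate the error. For a single error e at position i, S_ℓ = v_i·e·α_i^ℓ, so α_err = S_1/S_0.
  S_0^{−1} = 1^{−1} = 1 (mod 11), so α_err = 1·1 = 1 ≡ 1 = α_4. Error position i = 4.
  Consistency check: S_2/S_1 = 1·1 = 1 ≡ 1 = α_err ✓ (single-error assumption holds).
Step 4: error magnitude e = S_0/v_4 = S_0·∏_{j≠4}(α_4 − α_j) = 1·8 = 8 ≡ 8 (mod 11).
Step 5: correct position 4: c_4 = r_4 − e = 2 − 8 ≡ 5 (mod 11). Hence c = [1, 10, 7, 5, 4].
  Check: interpolating c through the α_i gives m(x) = 3 + 2·x (degree < 2) with m(α_i) = c_i for every i, so c is indeed a codeword.


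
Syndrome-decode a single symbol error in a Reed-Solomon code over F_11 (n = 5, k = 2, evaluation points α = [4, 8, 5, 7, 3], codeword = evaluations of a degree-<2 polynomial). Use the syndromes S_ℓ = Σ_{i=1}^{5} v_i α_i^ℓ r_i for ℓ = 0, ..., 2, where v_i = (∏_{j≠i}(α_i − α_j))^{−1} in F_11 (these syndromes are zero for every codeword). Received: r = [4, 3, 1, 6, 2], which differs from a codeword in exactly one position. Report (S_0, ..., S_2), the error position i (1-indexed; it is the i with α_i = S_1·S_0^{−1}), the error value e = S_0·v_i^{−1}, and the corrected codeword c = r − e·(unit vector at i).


S = (4, 1, 3), error at position 5, error magnitude e = 6, c = [4, 3, 1, 6, 7].

Step 1: column multipliers v_i = (∏_{j≠i}(α_i − α_j))^{−1} mod 11.
  i = 1 (α = 4): (4−8)(4−5)(4−7)(4−3) = (−4)·(−1)·(−3)·1 = −12 ≡ 10, so v_1 = 10^{−1} = 10 (mod 11).
  i = 2 (α = 8): (8−4)(8−5)(8−7)(8−3) = 4·3·1·5 = 60 ≡ 5, so v_2 = 5^{−1} = 9 (mod 11).
  i = 3 (α = 5): (5−4)(5−8)(5−7)(5−3) = 1·(−3)·(−2)·2 = 12 ≡ 1, so v_3 = 1^{−1} = 1 (mod 11).
  i = 4 (α = 7): (7−4)(7−8)(7−5)(7−3) = 3·(−1)·2·4 = −24 ≡ 9, so v_4 = 9^{−1} = 5 (mod 11).
  i = 5 (α = 3): (3−4)(3−8)(3−5)(3−7) = (−1)·(−5)·(−2)·(−4) = 40 ≡ 7, so v_5 = 7^{−1} = 8 (mod 11).
  v = [10, 9, 1, 5, 8].
Step 2: syndromes of r = [4, 3, 1, 6, 2] (all sums mod 11).
  S_0 = Σ v_i r_i = 10·4 + 9·3 + 1·1 + 5·6 + 8·2 = 114 ≡ 4.
  S_1 = Σ v_i α_i r_i = 10·4·4 + 9·8·3 + 1·5·1 + 5·7·6 + 8·3·2 = 639 ≡ 1.
  α_i^2 mod 11 = [5, 9, 3, 5, 9].
  S_2 = Σ v_i α_i^2 r_i = 10·5·4 + 9·9·3 + 1·3·1 + 5·5·6 + 8·9·2 = 740 ≡ 3.
  S = (4, 1, 3) ≠ 0, so r is not a codeword (an error is present).
Step 3: locate the error. For a single error e at position i, S_ℓ = v_i·e·α_i^ℓ, so α_err = S_1/S_0.
  S_0^{−1} = 4^{−1} = 3 (mod 11), so α_err = 1·3 = 3 ≡ 3 = α_5. Error position i = 5.
  Consistency check: S_2/S_1 = 3·1 = 3 ≡ 3 = α_err ✓ (single-error assumption holds).
Step 4: error magnitude e = S_0/v_5 = S_0·∏_{j≠5}(α_5 − α_j) = 4·7 = 28 ≡ 6 (mod 11).
Step 5: correct position 5: c_5 = r_5 − e = 2 − 6 ≡ 7 (mod 11). Hence c = [4, 3, 1, 6, 7].
  Check: interpolating c through the α_i gives m(x) = 5 + 8·x (degree < 2) with m(α_i) = c_i for every i, so c is indeed a codeword.


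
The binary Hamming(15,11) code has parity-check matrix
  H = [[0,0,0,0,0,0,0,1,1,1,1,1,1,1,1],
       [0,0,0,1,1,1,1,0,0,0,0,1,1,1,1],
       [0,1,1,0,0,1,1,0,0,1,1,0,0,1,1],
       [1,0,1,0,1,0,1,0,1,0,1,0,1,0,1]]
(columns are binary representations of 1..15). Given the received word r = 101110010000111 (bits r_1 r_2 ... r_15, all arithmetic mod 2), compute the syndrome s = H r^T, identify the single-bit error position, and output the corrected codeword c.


s = (0, 1, 1, 1)^T, error position = 7, corrected codeword c = 101110110000111

Compute s = H r^T mod 2 one row at a time:
  s_1 = 1 + 0 + 0 + 0 + 0 + 1 + 1 + 1 = 4 ≡ 0 (mod 2).
  s_2 = 1 + 1 + 0 + 0 + 0 + 1 + 1 + 1 = 5 ≡ 1 (mod 2).
  s_3 = 0 + 1 + 0 + 0 + 0 + 0 + 1 + 1 = 3 ≡ 1 (mod 2).
  s_4 = 1 + 1 + 1 + 0 + 0 + 0 + 1 + 1 = 5 ≡ 1 (mod 2).
s = (0, 1, 1, 1)^T — this equals column 7 of H (binary 0111), so error is at position 7.
Correct: flip bit 7 of r = 101110010000111 to get c = 101110110000111.


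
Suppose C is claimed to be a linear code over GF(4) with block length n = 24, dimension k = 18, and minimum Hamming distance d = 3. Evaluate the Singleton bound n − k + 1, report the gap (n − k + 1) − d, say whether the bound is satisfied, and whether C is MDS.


Singleton RHS = n − k + 1 = 7, slack = 4, bound satisfied, not MDS.

Singleton bound: d ≤ n − k + 1.
Here n = 24, k = 18, so n − k + 1 = 7.
Given d = 3, check d ≤ 7: YES.
Slack = (n − k + 1) − d = 4.
The code is NOT MDS (slack = 4 > 0).
Description: the claimed parameters are [24, 18, 3]_4; such a code would be non-MDS.


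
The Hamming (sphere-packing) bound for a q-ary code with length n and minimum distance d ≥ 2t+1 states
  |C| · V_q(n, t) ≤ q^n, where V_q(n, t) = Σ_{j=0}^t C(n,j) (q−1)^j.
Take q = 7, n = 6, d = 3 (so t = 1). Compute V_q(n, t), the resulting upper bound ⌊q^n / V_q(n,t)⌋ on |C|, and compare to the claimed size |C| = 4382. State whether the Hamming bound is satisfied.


V_q(n, t) = 37, q^n = 117649, Hamming bound = 3179, |C| = 4382 > bound (violated).

Step 1: Compute V_q(n, t) = Σ_{j=0}^1 C(n, j) (q−1)^j.
  j = 0: C(6,0)·(6)^0 = 1·1 = 1.
  j = 1: C(6,1)·(6)^1 = 6·6 = 36.
  V_q(n, t) = 1 + 36 = 37.
Step 2: q^n = 7^6 = 117649.
Step 3: Hamming bound ⌊q^n / V_q(n,t)⌋ = ⌊117649/37⌋ = 3179.
Step 4: Compare |C| = 4382 to 3179: violated.
The claimed |C| lies above the Hamming bound, so no 7-ary code of length 6 with d ≥ 3 can have 4382 codewords.


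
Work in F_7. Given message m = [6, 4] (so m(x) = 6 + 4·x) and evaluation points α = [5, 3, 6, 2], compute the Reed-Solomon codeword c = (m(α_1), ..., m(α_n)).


c = [5, 4, 2, 0]

Message polynomial: m(x) = 6 + 4·x (mod 7).
For each evaluation point α_i, compute m(α_i) mod 7:
  α_1 = 5: Horner steps 4 → 5, so m(5) = 5.
  α_2 = 3: Horner steps 4 → 4, so m(3) = 4.
  α_3 = 6: Horner steps 4 → 2, so m(6) = 2.
  α_4 = 2: Horner steps 4 → 0, so m(2) = 0.
Codeword c = [5, 4, 2, 0] ∈ F_7^4.


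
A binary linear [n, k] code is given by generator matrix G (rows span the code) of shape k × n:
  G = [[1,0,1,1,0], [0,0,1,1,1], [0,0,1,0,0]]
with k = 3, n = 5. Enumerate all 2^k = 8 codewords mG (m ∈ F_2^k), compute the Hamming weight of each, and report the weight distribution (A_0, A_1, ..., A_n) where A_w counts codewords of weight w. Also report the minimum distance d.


Weight distribution: A_0 = 1, A_1 = 1, A_2 = 3, A_3 = 3. Minimum distance d = 1.

Enumerate all 2^3 = 8 messages m ∈ F_2^3.
For each, compute codeword c = mG in F_2^5, then tally its weight.
  m = 000 → c = 00000, weight = 0.
  m = 100 → c = 10110, weight = 3.
  m = 010 → c = 00111, weight = 3.
  m = 110 → c = 10001, weight = 2.
  m = 001 → c = 00100, weight = 1.
  m = 101 → c = 10010, weight = 2.
  m = 011 → c = 00011, weight = 2.
  m = 111 → c = 10101, weight = 3.
Tally weights:
  weight 0: 1 codewords.
  weight 1: 1 codewords.
  weight 2: 3 codewords.
  weight 3: 3 codewords.
Minimum distance d = smallest w > 0 with A_w > 0 = 1.
Sanity: Σ A_w = 8 = 2^3 = 8 ✓.


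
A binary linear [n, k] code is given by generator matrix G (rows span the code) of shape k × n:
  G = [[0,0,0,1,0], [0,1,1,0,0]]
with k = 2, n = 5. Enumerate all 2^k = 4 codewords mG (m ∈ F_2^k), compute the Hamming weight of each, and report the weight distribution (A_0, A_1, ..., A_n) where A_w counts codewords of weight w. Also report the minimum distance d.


Weight distribution: A_0 = 1, A_1 = 1, A_2 = 1, A_3 = 1. Minimum distance d = 1.

Enumerate all 2^2 = 4 messages m ∈ F_2^2.
For each, compute codeword c = mG in F_2^5, then tally its weight.
  m = 00 → c = 00000, weight = 0.
  m = 10 → c = 00010, weight = 1.
  m = 01 → c = 01100, weight = 2.
  m = 11 → c = 01110, weight = 3.
Tally weights:
  weight 0: 1 codewords.
  weight 1: 1 codewords.
  weight 2: 1 codewords.
  weight 3: 1 codewords.
Minimum distance d = smallest w > 0 with A_w > 0 = 1.
Sanity: Σ A_w = 4 = 2^2 = 4 ✓.


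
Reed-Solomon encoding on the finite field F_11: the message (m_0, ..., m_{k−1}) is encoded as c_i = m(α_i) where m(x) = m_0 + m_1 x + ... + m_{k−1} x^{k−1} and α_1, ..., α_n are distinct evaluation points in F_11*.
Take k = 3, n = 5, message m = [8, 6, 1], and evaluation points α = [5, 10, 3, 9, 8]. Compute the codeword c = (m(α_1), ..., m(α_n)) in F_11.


c = [8, 3, 2, 0, 10]

Message polynomial: m(x) = 8 + 6·x + 1·x^2 (mod 11).
For each evaluation point α_i, compute m(α_i) mod 11:
  α_1 = 5: Horner steps 1 → 0 → 8, so m(5) = 8.
  α_2 = 10: Horner steps 1 → 5 → 3, so m(10) = 3.
  α_3 = 3: Horner steps 1 → 9 → 2, so m(3) = 2.
  α_4 = 9: Horner steps 1 → 4 → 0, so m(9) = 0.
  α_5 = 8: Horner steps 1 → 3 → 10, so m(8) = 10.
Codeword c = [8, 3, 2, 0, 10] ∈ F_11^5.


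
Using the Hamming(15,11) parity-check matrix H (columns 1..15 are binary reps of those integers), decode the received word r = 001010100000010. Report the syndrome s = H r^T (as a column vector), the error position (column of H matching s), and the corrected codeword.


s = (1, 1, 1, 1)^T, error position = 15, corrected codeword c = 001010100000011

Compute s = H r^T mod 2 one row at a time:
  s_1 = 0 + 0 + 0 + 0 + 0 + 0 + 1 + 0 = 1 ≡ 1 (mod 2).
  s_2 = 0 + 1 + 0 + 1 + 0 + 0 + 1 + 0 = 3 ≡ 1 (mod 2).
  s_3 = 0 + 1 + 0 + 1 + 0 + 0 + 1 + 0 = 3 ≡ 1 (mod 2).
  s_4 = 0 + 1 + 1 + 1 + 0 + 0 + 0 + 0 = 3 ≡ 1 (mod 2).
s = (1, 1, 1, 1)^T — this equals column 15 of H (binary 1111), so error is at position 15.
Correct: flip bit 15 of r = 001010100000010 to get c = 001010100000011.


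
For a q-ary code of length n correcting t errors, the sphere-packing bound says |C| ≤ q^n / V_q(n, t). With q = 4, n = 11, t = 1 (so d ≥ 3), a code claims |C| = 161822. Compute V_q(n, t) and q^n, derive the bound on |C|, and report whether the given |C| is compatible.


V_q(n, t) = 34, q^n = 4194304, Hamming bound = 123361, |C| = 161822 > bound (violated).

Step 1: Compute V_q(n, t) = Σ_{j=0}^1 C(n, j) (q−1)^j.
  j = 0: C(11,0)·(3)^0 = 1·1 = 1.
  j = 1: C(11,1)·(3)^1 = 11·3 = 33.
  V_q(n, t) = 1 + 33 = 34.
Step 2: q^n = 4^11 = 4194304.
Step 3: Hamming bound ⌊q^n / V_q(n,t)⌋ = ⌊4194304/34⌋ = 123361.
Step 4: Compare |C| = 161822 to 123361: violated.
The claimed |C| lies above the Hamming bound, so no 4-ary code of length 11 with d ≥ 3 can have 161822 codewords.


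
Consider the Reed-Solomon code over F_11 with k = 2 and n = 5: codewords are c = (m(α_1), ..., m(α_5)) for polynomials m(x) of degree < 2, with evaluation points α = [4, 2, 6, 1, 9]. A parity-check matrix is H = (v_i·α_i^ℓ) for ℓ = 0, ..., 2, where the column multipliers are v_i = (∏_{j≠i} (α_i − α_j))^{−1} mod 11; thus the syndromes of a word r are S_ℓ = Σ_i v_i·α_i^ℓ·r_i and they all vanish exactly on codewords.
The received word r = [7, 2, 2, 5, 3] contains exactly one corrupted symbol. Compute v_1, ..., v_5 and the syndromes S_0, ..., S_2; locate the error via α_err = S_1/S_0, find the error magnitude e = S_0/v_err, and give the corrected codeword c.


S = (1, 6, 3), error at position 3, error magnitude e = 1, c = [7, 2, 1, 5, 3].

Step 1: column multipliers v_i = (∏_{j≠i}(α_i − α_j))^{−1} mod 11.
  i = 1 (α = 4): (4−2)(4−6)(4−1)(4−9) = 2·(−2)·3·(−5) = 60 ≡ 5, so v_1 = 5^{−1} = 9 (mod 11).
  i = 2 (α = 2): (2−4)(2−6)(2−1)(2−9) = (−2)·(−4)·1·(−7) = −56 ≡ 10, so v_2 = 10^{−1} = 10 (mod 11).
  i = 3 (α = 6): (6−4)(6−2)(6−1)(6−9) = 2·4·5·(−3) = −120 ≡ 1, so v_3 = 1^{−1} = 1 (mod 11).
  i = 4 (α = 1): (1−4)(1−2)(1−6)(1−9) = (−3)·(−1)·(−5)·(−8) = 120 ≡ 10, so v_4 = 10^{−1} = 10 (mod 11).
  i = 5 (α = 9): (9−4)(9−2)(9−6)(9−1) = 5·7·3·8 = 840 ≡ 4, so v_5 = 4^{−1} = 3 (mod 11).
  v = [9, 10, 1, 10, 3].
Step 2: syndromes of r = [7, 2, 2, 5, 3] (all sums mod 11).
  S_0 = Σ v_i r_i = 9·7 + 10·2 + 1·2 + 10·5 + 3·3 = 144 ≡ 1.
  S_1 = Σ v_i α_i r_i = 9·4·7 + 10·2·2 + 1·6·2 + 10·1·5 + 3·9·3 = 435 ≡ 6.
  α_i^2 mod 11 = [5, 4, 3, 1, 4].
  S_2 = Σ v_i α_i^2 r_i = 9·5·7 + 10·4·2 + 1·3·2 + 10·1·5 + 3·4·3 = 487 ≡ 3.
  S = (1, 6, 3) ≠ 0, so r is not a codeword (an error is present).
Step 3: locate the error. For a single error e at position i, S_ℓ = v_i·e·α_i^ℓ, so α_err = S_1/S_0.
  S_0^{−1} = 1^{−1} = 1 (mod 11), so α_err = 6·1 = 6 ≡ 6 = α_3. Error position i = 3.
  Consistency check: S_2/S_1 = 3·2 = 6 ≡ 6 = α_err ✓ (single-error assumption holds).
Step 4: error magnitude e = S_0/v_3 = S_0·∏_{j≠3}(α_3 − α_j) = 1·1 = 1 ≡ 1 (mod 11).
Step 5: correct position 3: c_3 = r_3 − e = 2 − 1 ≡ 1 (mod 11). Hence c = [7, 2, 1, 5, 3].
  Check: interpolating c through the α_i gives m(x) = 8 + 8·x (degree < 2) with m(α_i) = c_i for every i, so c is indeed a codeword.


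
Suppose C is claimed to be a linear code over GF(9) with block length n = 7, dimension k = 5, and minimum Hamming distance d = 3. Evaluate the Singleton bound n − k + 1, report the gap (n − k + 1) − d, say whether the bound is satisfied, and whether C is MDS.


Singleton RHS = n − k + 1 = 3, slack = 0, bound satisfied, MDS.

Singleton bound: d ≤ n − k + 1.
Here n = 7, k = 5, so n − k + 1 = 3.
Given d = 3, check d ≤ 3: YES.
Slack = (n − k + 1) − d = 0.
The code is MDS (slack = 0).
Description: the claimed parameters are [7, 5, 3]_9; such a code would be MDS (meets Singleton bound).


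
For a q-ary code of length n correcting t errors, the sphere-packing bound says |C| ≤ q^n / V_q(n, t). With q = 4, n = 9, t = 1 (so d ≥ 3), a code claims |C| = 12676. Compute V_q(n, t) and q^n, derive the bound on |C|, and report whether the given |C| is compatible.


V_q(n, t) = 28, q^n = 262144, Hamming bound = 9362, |C| = 12676 > bound (violated).

Step 1: Compute V_q(n, t) = Σ_{j=0}^1 C(n, j) (q−1)^j.
  j = 0: C(9,0)·(3)^0 = 1·1 = 1.
  j = 1: C(9,1)·(3)^1 = 9·3 = 27.
  V_q(n, t) = 1 + 27 = 28.
Step 2: q^n = 4^9 = 262144.
Step 3: Hamming bound ⌊q^n / V_q(n,t)⌋ = ⌊262144/28⌋ = 9362.
Step 4: Compare |C| = 12676 to 9362: violated.
The claimed |C| lies above the Hamming bound, so no 4-ary code of length 9 with d ≥ 3 can have 12676 codewords.


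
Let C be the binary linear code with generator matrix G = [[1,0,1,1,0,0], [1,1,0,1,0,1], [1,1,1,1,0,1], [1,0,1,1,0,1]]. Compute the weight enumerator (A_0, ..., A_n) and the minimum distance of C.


Weight distribution: A_0 = 1, A_1 = 3, A_2 = 4, A_3 = 4, A_4 = 3, A_5 = 1. Minimum distance d = 1.

Enumerate all 2^4 = 16 messages m ∈ F_2^4.
For each, compute codeword c = mG in F_2^6, then tally its weight.
  m = 0000 → c = 000000, weight = 0.
  m = 1000 → c = 101100, weight = 3.
  m = 0100 → c = 110101, weight = 4.
  m = 1100 → c = 011001, weight = 3.
  m = 0010 → c = 111101, weight = 5.
  m = 1010 → c = 010001, weight = 2.
  m = 0110 → c = 001000, weight = 1.
  m = 1110 → c = 100100, weight = 2.
  m = 0001 → c = 101101, weight = 4.
  m = 1001 → c = 000001, weight = 1.
  m = 0101 → c = 011000, weight = 2.
  m = 1101 → c = 110100, weight = 3.
  m = 0011 → c = 010000, weight = 1.
  m = 1011 → c = 111100, weight = 4.
  m = 0111 → c = 100101, weight = 3.
  m = 1111 → c = 001001, weight = 2.
Tally weights:
  weight 0: 1 codewords.
  weight 1: 3 codewords.
  weight 2: 4 codewords.
  weight 3: 4 codewords.
  weight 4: 3 codewords.
  weight 5: 1 codewords.
Minimum distance d = smallest w > 0 with A_w > 0 = 1.
Sanity: Σ A_w = 16 = 2^4 = 16 ✓.


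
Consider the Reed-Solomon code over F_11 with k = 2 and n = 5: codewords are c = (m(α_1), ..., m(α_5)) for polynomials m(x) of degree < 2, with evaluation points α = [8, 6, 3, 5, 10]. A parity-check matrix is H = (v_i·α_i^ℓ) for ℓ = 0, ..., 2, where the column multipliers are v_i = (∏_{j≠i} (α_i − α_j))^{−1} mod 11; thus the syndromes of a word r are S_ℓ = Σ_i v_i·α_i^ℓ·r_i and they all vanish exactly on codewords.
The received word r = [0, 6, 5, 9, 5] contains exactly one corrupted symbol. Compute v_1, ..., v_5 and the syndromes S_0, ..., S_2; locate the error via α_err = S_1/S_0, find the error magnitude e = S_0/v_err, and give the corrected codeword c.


S = (1, 3, 9), error at position 3, error magnitude e = 1, c = [0, 6, 4, 9, 5].

Step 1: column multipliers v_i = (∏_{j≠i}(α_i − α_j))^{−1} mod 11.
  i = 1 (α = 8): (8−6)(8−3)(8−5)(8−10) = 2·5·3·(−2) = −60 ≡ 6, so v_1 = 6^{−1} = 2 (mod 11).
  i = 2 (α = 6): (6−8)(6−3)(6−5)(6−10) = (−2)·3·1·(−4) = 24 ≡ 2, so v_2 = 2^{−1} = 6 (mod 11).
  i = 3 (α = 3): (3−8)(3−6)(3−5)(3−10) = (−5)·(−3)·(−2)·(−7) = 210 ≡ 1, so v_3 = 1^{−1} = 1 (mod 11).
  i = 4 (α = 5): (5−8)(5−6)(5−3)(5−10) = (−3)·(−1)·2·(−5) = −30 ≡ 3, so v_4 = 3^{−1} = 4 (mod 11).
  i = 5 (α = 10): (10−8)(10−6)(10−3)(10−5) = 2·4·7·5 = 280 ≡ 5, so v_5 = 5^{−1} = 9 (mod 11).
  v = [2, 6, 1, 4, 9].
Step 2: syndromes of r = [0, 6, 5, 9, 5] (all sums mod 11).
  S_0 = Σ v_i r_i = 2·0 + 6·6 + 1·5 + 4·9 + 9·5 = 122 ≡ 1.
  S_1 = Σ v_i α_i r_i = 2·8·0 + 6·6·6 + 1·3·5 + 4·5·9 + 9·10·5 = 861 ≡ 3.
  α_i^2 mod 11 = [9, 3, 9, 3, 1].
  S_2 = Σ v_i α_i^2 r_i = 2·9·0 + 6·3·6 + 1·9·5 + 4·3·9 + 9·1·5 = 306 ≡ 9.
  S = (1, 3, 9) ≠ 0, so r is not a codeword (an error is present).
Step 3: locate the error. For a single error e at position i, S_ℓ = v_i·e·α_i^ℓ, so α_err = S_1/S_0.
  S_0^{−1} = 1^{−1} = 1 (mod 11), so α_err = 3·1 = 3 ≡ 3 = α_3. Error position i = 3.
  Consistency check: S_2/S_1 = 9·4 = 36 ≡ 3 = α_err ✓ (single-error assumption holds).
Step 4: error magnitude e = S_0/v_3 = S_0·∏_{j≠3}(α_3 − α_j) = 1·1 = 1 ≡ 1 (mod 11).
Step 5: correct position 3: c_3 = r_3 − e = 5 − 1 ≡ 4 (mod 11). Hence c = [0, 6, 4, 9, 5].
  Check: interpolating c through the α_i gives m(x) = 2 + 8·x (degree < 2) with m(α_i) = c_i for every i, so c is indeed a codeword.


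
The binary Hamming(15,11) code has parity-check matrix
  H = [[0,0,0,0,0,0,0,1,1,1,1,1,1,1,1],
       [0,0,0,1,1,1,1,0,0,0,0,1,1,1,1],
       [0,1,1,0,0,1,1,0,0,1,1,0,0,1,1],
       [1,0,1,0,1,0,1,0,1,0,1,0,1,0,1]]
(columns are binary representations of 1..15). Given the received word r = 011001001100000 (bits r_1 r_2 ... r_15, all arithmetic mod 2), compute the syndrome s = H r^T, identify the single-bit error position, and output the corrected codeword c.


s = (0, 1, 0, 0)^T, error position = 4, corrected codeword c = 011101001100000

Compute s = H r^T mod 2 one row at a time:
  s_1 = 0 + 1 + 1 + 0 + 0 + 0 + 0 + 0 = 2 ≡ 0 (mod 2).
  s_2 = 0 + 0 + 1 + 0 + 0 + 0 + 0 + 0 = 1 ≡ 1 (mod 2).
  s_3 = 1 + 1 + 1 + 0 + 1 + 0 + 0 + 0 = 4 ≡ 0 (mod 2).
  s_4 = 0 + 1 + 0 + 0 + 1 + 0 + 0 + 0 = 2 ≡ 0 (mod 2).
s = (0, 1, 0, 0)^T — this equals column 4 of H (binary 0100), so error is at position 4.
Correct: flip bit 4 of r = 011001001100000 to get c = 011101001100000.


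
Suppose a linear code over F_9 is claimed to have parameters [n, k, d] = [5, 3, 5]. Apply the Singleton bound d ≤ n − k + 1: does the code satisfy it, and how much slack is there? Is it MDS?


Singleton RHS = n − k + 1 = 3, slack = -2, bound violated (no such code; not MDS).

Singleton bound: d ≤ n − k + 1.
Here n = 5, k = 3, so n − k + 1 = 3.
Given d = 5, check d ≤ 3: NO.
Slack = (n − k + 1) − d = -2.
The slack is negative: d = 5 exceeds n − k + 1 = 3 by 2, so the Singleton bound is violated and no linear [5, 3, 5]_9 code can exist. In particular it is not MDS (MDS requires d = n − k + 1 exactly).
Description: the claimed parameters are [5, 3, 5]_9; such a code would be impossible (violates the Singleton bound).


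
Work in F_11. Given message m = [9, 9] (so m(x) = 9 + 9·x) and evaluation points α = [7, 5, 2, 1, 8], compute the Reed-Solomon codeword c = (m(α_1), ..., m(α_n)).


c = [6, 10, 5, 7, 4]

Message polynomial: m(x) = 9 + 9·x (mod 11).
For each evaluation point α_i, compute m(α_i) mod 11:
  α_1 = 7: Horner steps 9 → 6, so m(7) = 6.
  α_2 = 5: Horner steps 9 → 10, so m(5) = 10.
  α_3 = 2: Horner steps 9 → 5, so m(2) = 5.
  α_4 = 1: Horner steps 9 → 7, so m(1) = 7.
  α_5 = 8: Horner steps 9 → 4, so m(8) = 4.
Codeword c = [6, 10, 5, 7, 4] ∈ F_11^5.


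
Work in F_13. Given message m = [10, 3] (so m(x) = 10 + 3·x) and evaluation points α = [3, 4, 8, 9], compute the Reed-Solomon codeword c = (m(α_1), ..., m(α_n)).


c = [6, 9, 8, 11]

Message polynomial: m(x) = 10 + 3·x (mod 13).
For each evaluation point α_i, compute m(α_i) mod 13:
  α_1 = 3: Horner steps 3 → 6, so m(3) = 6.
  α_2 = 4: Horner steps 3 → 9, so m(4) = 9.
  α_3 = 8: Horner steps 3 → 8, so m(8) = 8.
  α_4 = 9: Horner steps 3 → 11, so m(9) = 11.
Codeword c = [6, 9, 8, 11] ∈ F_13^4.


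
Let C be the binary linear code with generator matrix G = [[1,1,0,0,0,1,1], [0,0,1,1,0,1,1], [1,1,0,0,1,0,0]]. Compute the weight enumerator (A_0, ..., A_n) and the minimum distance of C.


Weight distribution: A_0 = 1, A_3 = 3, A_4 = 3, A_7 = 1. Minimum distance d = 3.

Enumerate all 2^3 = 8 messages m ∈ F_2^3.
For each, compute codeword c = mG in F_2^7, then tally its weight.
  m = 000 → c = 0000000, weight = 0.
  m = 100 → c = 1100011, weight = 4.
  m = 010 → c = 0011011, weight = 4.
  m = 110 → c = 1111000, weight = 4.
  m = 001 → c = 1100100, weight = 3.
  m = 101 → c = 0000111, weight = 3.
  m = 011 → c = 1111111, weight = 7.
  m = 111 → c = 0011100, weight = 3.
Tally weights:
  weight 0: 1 codewords.
  weight 3: 3 codewords.
  weight 4: 3 codewords.
  weight 7: 1 codewords.
Minimum distance d = smallest w > 0 with A_w > 0 = 3.
Sanity: Σ A_w = 8 = 2^3 = 8 ✓.


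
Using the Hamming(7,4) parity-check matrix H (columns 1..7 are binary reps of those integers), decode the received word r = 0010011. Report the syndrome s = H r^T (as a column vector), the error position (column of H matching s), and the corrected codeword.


s = (0, 1, 0)^T, error position = 2, corrected codeword c = 0110011

Compute s = H r^T mod 2 one row at a time:
  s_1 = 0 + 0 + 1 + 1 = 2 ≡ 0 (mod 2).
  s_2 = 0 + 1 + 1 + 1 = 3 ≡ 1 (mod 2).
  s_3 = 0 + 1 + 0 + 1 = 2 ≡ 0 (mod 2).
s = (0, 1, 0)^T — this equals column 2 of H (binary 010), so error is at position 2.
Correct: flip bit 2 of r = 0010011 to get c = 0110011.


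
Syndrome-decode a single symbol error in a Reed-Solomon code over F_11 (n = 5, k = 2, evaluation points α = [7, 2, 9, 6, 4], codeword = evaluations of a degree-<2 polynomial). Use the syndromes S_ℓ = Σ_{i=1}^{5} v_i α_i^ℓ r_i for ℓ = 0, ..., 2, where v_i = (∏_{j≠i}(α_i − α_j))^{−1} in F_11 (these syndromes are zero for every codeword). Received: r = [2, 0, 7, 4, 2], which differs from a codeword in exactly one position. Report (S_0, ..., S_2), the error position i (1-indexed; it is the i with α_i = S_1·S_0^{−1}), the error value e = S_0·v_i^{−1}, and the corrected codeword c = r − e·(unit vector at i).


S = (10, 4, 6), error at position 1, error magnitude e = 8, c = [5, 0, 7, 4, 2].

Step 1: column multipliers v_i = (∏_{j≠i}(α_i − α_j))^{−1} mod 11.
  i = 1 (α = 7): (7−2)(7−9)(7−6)(7−4) = 5·(−2)·1·3 = −30 ≡ 3, so v_1 = 3^{−1} = 4 (mod 11).
  i = 2 (α = 2): (2−7)(2−9)(2−6)(2−4) = (−5)·(−7)·(−4)·(−2) = 280 ≡ 5, so v_2 = 5^{−1} = 9 (mod 11).
  i = 3 (α = 9): (9−7)(9−2)(9−6)(9−4) = 2·7·3·5 = 210 ≡ 1, so v_3 = 1^{−1} = 1 (mod 11).
  i = 4 (α = 6): (6−7)(6−2)(6−9)(6−4) = (−1)·4·(−3)·2 = 24 ≡ 2, so v_4 = 2^{−1} = 6 (mod 11).
  i = 5 (α = 4): (4−7)(4−2)(4−9)(4−6) = (−3)·2·(−5)·(−2) = −60 ≡ 6, so v_5 = 6^{−1} = 2 (mod 11).
  v = [4, 9, 1, 6, 2].
Step 2: syndromes of r = [2, 0, 7, 4, 2] (all sums mod 11).
  S_0 = Σ v_i r_i = 4·2 + 9·0 + 1·7 + 6·4 + 2·2 = 43 ≡ 10.
  S_1 = Σ v_i α_i r_i = 4·7·2 + 9·2·0 + 1·9·7 + 6·6·4 + 2·4·2 = 279 ≡ 4.
  α_i^2 mod 11 = [5, 4, 4, 3, 5].
  S_2 = Σ v_i α_i^2 r_i = 4·5·2 + 9·4·0 + 1·4·7 + 6·3·4 + 2·5·2 = 160 ≡ 6.
  S = (10, 4, 6) ≠ 0, so r is not a codeword (an error is present).
Step 3: locate the error. For a single error e at position i, S_ℓ = v_i·e·α_i^ℓ, so α_err = S_1/S_0.
  S_0^{−1} = 10^{−1} = 10 (mod 11), so α_err = 4·10 = 40 ≡ 7 = α_1. Error position i = 1.
  Consistency check: S_2/S_1 = 6·3 = 18 ≡ 7 = α_err ✓ (single-error assumption holds).
Step 4: error magnitude e = S_0/v_1 = S_0·∏_{j≠1}(α_1 − α_j) = 10·3 = 30 ≡ 8 (mod 11).
Step 5: correct position 1: c_1 = r_1 − e = 2 − 8 ≡ 5 (mod 11). Hence c = [5, 0, 7, 4, 2].
  Check: interpolating c through the α_i gives m(x) = 9 + 1·x (degree < 2) with m(α_i) = c_i for every i, so c is indeed a codeword.


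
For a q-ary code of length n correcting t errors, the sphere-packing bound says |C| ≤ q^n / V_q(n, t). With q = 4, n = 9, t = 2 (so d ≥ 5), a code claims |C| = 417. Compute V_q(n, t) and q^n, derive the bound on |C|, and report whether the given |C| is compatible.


V_q(n, t) = 352, q^n = 262144, Hamming bound = 744, |C| = 417 ≤ bound (satisfied).

Step 1: Compute V_q(n, t) = Σ_{j=0}^2 C(n, j) (q−1)^j.
  j = 0: C(9,0)·(3)^0 = 1·1 = 1.
  j = 1: C(9,1)·(3)^1 = 9·3 = 27.
  j = 2: C(9,2)·(3)^2 = 36·9 = 324.
  V_q(n, t) = 1 + 27 + 324 = 352.
Step 2: q^n = 4^9 = 262144.
Step 3: Hamming bound ⌊q^n / V_q(n,t)⌋ = ⌊262144/352⌋ = 744.
Step 4: Compare |C| = 417 to 744: satisfied.
The claimed |C| lies below the Hamming bound.


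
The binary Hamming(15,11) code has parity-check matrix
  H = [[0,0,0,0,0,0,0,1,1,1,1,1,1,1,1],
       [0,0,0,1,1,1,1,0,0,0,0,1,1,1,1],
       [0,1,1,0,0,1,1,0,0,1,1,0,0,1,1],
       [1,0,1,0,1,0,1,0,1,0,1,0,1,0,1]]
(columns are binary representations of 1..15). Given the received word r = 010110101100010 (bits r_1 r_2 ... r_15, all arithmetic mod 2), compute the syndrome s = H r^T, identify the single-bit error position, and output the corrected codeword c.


s = (1, 0, 0, 1)^T, error position = 9, corrected codeword c = 010110100100010

Compute s = H r^T mod 2 one row at a time:
  s_1 = 0 + 1 + 1 + 0 + 0 + 0 + 1 + 0 = 3 ≡ 1 (mod 2).
  s_2 = 1 + 1 + 0 + 1 + 0 + 0 + 1 + 0 = 4 ≡ 0 (mod 2).
  s_3 = 1 + 0 + 0 + 1 + 1 + 0 + 1 + 0 = 4 ≡ 0 (mod 2).
  s_4 = 0 + 0 + 1 + 1 + 1 + 0 + 0 + 0 = 3 ≡ 1 (mod 2).
s = (1, 0, 0, 1)^T — this equals column 9 of H (binary 1001), so error is at position 9.
Correct: flip bit 9 of r = 010110101100010 to get c = 010110100100010.


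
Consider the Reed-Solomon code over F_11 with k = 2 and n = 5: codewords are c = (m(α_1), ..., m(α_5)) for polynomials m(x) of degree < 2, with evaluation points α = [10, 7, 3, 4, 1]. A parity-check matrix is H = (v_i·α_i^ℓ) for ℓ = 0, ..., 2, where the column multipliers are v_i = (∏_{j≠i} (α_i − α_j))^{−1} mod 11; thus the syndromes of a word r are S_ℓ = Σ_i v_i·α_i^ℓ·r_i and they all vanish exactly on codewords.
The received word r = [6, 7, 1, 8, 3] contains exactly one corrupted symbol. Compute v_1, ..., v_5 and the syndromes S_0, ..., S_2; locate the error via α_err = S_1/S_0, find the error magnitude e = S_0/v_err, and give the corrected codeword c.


S = (1, 1, 1), error at position 5, error magnitude e = 5, c = [6, 7, 1, 8, 9].

Step 1: column multipliers v_i = (∏_{j≠i}(α_i − α_j))^{−1} mod 11.
  i = 1 (α = 10): (10−7)(10−3)(10−4)(10−1) = 3·7·6·9 = 1134 ≡ 1, so v_1 = 1^{−1} = 1 (mod 11).
  i = 2 (α = 7): (7−10)(7−3)(7−4)(7−1) = (−3)·4·3·6 = −216 ≡ 4, so v_2 = 4^{−1} = 3 (mod 11).
  i = 3 (α = 3): (3−10)(3−7)(3−4)(3−1) = (−7)·(−4)·(−1)·2 = −56 ≡ 10, so v_3 = 10^{−1} = 10 (mod 11).
  i = 4 (α = 4): (4−10)(4−7)(4−3)(4−1) = (−6)·(−3)·1·3 = 54 ≡ 10, so v_4 = 10^{−1} = 10 (mod 11).
  i = 5 (α = 1): (1−10)(1−7)(1−3)(1−4) = (−9)·(−6)·(−2)·(−3) = 324 ≡ 5, so v_5 = 5^{−1} = 9 (mod 11).
  v = [1, 3, 10, 10, 9].
Step 2: syndromes of r = [6, 7, 1, 8, 3] (all sums mod 11).
  S_0 = Σ v_i r_i = 1·6 + 3·7 + 10·1 + 10·8 + 9·3 = 144 ≡ 1.
  S_1 = Σ v_i α_i r_i = 1·10·6 + 3·7·7 + 10·3·1 + 10·4·8 + 9·1·3 = 584 ≡ 1.
  α_i^2 mod 11 = [1, 5, 9, 5, 1].
  S_2 = Σ v_i α_i^2 r_i = 1·1·6 + 3·5·7 + 10·9·1 + 10·5·8 + 9·1·3 = 628 ≡ 1.
  S = (1, 1, 1) ≠ 0, so r is not a codeword (an error is present).
Step 3: locate the error. For a single error e at position i, S_ℓ = v_i·e·α_i^ℓ, so α_err = S_1/S_0.
  S_0^{−1} = 1^{−1} = 1 (mod 11), so α_err = 1·1 = 1 ≡ 1 = α_5. Error position i = 5.
  Consistency check: S_2/S_1 = 1·1 = 1 ≡ 1 = α_err ✓ (single-error assumption holds).
Step 4: error magnitude e = S_0/v_5 = S_0·∏_{j≠5}(α_5 − α_j) = 1·5 = 5 ≡ 5 (mod 11).
Step 5: correct position 5: c_5 = r_5 − e = 3 − 5 ≡ 9 (mod 11). Hence c = [6, 7, 1, 8, 9].
  Check: interpolating c through the α_i gives m(x) = 2 + 7·x (degree < 2) with m(α_i) = c_i for every i, so c is indeed a codeword.


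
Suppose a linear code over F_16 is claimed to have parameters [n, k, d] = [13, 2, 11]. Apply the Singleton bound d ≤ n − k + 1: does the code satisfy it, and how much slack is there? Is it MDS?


Singleton RHS = n − k + 1 = 12, slack = 1, bound satisfied, not MDS.

Singleton bound: d ≤ n − k + 1.
Here n = 13, k = 2, so n − k + 1 = 12.
Given d = 11, check d ≤ 12: YES.
Slack = (n − k + 1) − d = 1.
The code is NOT MDS (slack = 1 > 0).
Description: the claimed parameters are [13, 2, 11]_16; such a code would be non-MDS.


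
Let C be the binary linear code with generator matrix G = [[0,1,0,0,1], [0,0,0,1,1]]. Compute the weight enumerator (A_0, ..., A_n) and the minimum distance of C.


Weight distribution: A_0 = 1, A_2 = 3. Minimum distance d = 2.

Enumerate all 2^2 = 4 messages m ∈ F_2^2.
For each, compute codeword c = mG in F_2^5, then tally its weight.
  m = 00 → c = 00000, weight = 0.
  m = 10 → c = 01001, weight = 2.
  m = 01 → c = 00011, weight = 2.
  m = 11 → c = 01010, weight = 2.
Tally weights:
  weight 0: 1 codewords.
  weight 2: 3 codewords.
Minimum distance d = smallest w > 0 with A_w > 0 = 2.
Sanity: Σ A_w = 4 = 2^2 = 4 ✓.


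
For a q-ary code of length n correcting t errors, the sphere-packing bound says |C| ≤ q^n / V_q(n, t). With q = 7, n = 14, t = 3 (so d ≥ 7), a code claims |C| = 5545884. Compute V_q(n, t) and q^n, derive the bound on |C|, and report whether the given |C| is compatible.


V_q(n, t) = 81985, q^n = 678223072849, Hamming bound = 8272526, |C| = 5545884 ≤ bound (satisfied).

Step 1: Compute V_q(n, t) = Σ_{j=0}^3 C(n, j) (q−1)^j.
  j = 0: C(14,0)·(6)^0 = 1·1 = 1.
  j = 1: C(14,1)·(6)^1 = 14·6 = 84.
  j = 2: C(14,2)·(6)^2 = 91·36 = 3276.
  j = 3: C(14,3)·(6)^3 = 364·216 = 78624.
  V_q(n, t) = 1 + 84 + 3276 + 78624 = 81985.
Step 2: q^n = 7^14 = 678223072849.
Step 3: Hamming bound ⌊q^n / V_q(n,t)⌋ = ⌊678223072849/81985⌋ = 8272526.
Step 4: Compare |C| = 5545884 to 8272526: satisfied.
The claimed |C| lies below the Hamming bound.


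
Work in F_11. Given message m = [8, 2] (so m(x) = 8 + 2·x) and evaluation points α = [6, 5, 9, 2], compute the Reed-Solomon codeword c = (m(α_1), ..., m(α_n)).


c = [9, 7, 4, 1]

Message polynomial: m(x) = 8 + 2·x (mod 11).
For each evaluation point α_i, compute m(α_i) mod 11:
  α_1 = 6: Horner steps 2 → 9, so m(6) = 9.
  α_2 = 5: Horner steps 2 → 7, so m(5) = 7.
  α_3 = 9: Horner steps 2 → 4, so m(9) = 4.
  α_4 = 2: Horner steps 2 → 1, so m(2) = 1.
Codeword c = [9, 7, 4, 1] ∈ F_11^4.
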